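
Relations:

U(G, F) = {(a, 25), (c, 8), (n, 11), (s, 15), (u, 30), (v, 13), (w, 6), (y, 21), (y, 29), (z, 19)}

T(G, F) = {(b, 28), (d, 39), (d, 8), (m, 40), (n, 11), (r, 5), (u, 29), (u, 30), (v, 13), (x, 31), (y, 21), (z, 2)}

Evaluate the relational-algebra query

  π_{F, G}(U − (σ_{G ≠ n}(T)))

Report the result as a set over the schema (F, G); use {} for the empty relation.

Filtering on G ≠ n leaves {(b, 28), (d, 39), (d, 8), (m, 40), (r, 5), (u, 29), (u, 30), (v, 13), (x, 31), (y, 21), (z, 2)}.
Difference: {(a, 25), (c, 8), (n, 11), (s, 15), (u, 30), (v, 13), (w, 6), (y, 21), (y, 29), (z, 19)} with {(b, 28), (d, 39), (d, 8), (m, 40), (r, 5), (u, 29), (u, 30), (v, 13), (x, 31), (y, 21), (z, 2)} → {(a, 25), (c, 8), (n, 11), (s, 15), (w, 6), (y, 29), (z, 19)}
π[F, G]: project onto (F, G) → {(11, n), (15, s), (19, z), (25, a), (29, y), (6, w), (8, c)}

{(11, n), (15, s), (19, z), (25, a), (29, y), (6, w), (8, c)}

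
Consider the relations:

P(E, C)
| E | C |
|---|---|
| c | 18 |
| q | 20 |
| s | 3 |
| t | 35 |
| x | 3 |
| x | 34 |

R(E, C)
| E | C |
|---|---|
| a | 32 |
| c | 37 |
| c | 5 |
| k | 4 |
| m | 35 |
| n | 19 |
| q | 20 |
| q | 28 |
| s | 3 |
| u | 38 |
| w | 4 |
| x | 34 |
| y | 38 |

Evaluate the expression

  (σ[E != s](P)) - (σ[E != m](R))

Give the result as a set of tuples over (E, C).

{(c, 18), (t, 35), (x, 3)}

σ[E != s]: keep tuples satisfying E != s → {(c, 18), (q, 20), (t, 35), (x, 3), (x, 34)}
σ[E != m]: keep tuples satisfying E != m → {(a, 32), (c, 37), (c, 5), (k, 4), (n, 19), (q, 20), (q, 28), (s, 3), (u, 38), (w, 4), (x, 34), (y, 38)}
Difference: {(c, 18), (q, 20), (t, 35), (x, 3), (x, 34)} with {(a, 32), (c, 37), (c, 5), (k, 4), (n, 19), (q, 20), (q, 28), (s, 3), (u, 38), (w, 4), (x, 34), (y, 38)} → {(c, 18), (t, 35), (x, 3)}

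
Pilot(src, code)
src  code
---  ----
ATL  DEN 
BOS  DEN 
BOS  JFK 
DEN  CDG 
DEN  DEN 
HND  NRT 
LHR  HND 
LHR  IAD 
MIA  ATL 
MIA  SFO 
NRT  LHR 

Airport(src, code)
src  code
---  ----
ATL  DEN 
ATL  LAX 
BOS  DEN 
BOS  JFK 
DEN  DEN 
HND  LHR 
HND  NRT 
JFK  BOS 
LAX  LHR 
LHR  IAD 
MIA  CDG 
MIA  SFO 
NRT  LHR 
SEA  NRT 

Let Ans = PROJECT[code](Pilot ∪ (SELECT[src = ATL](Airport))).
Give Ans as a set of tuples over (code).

{ATL, CDG, DEN, HND, IAD, JFK, LAX, LHR, NRT, SFO}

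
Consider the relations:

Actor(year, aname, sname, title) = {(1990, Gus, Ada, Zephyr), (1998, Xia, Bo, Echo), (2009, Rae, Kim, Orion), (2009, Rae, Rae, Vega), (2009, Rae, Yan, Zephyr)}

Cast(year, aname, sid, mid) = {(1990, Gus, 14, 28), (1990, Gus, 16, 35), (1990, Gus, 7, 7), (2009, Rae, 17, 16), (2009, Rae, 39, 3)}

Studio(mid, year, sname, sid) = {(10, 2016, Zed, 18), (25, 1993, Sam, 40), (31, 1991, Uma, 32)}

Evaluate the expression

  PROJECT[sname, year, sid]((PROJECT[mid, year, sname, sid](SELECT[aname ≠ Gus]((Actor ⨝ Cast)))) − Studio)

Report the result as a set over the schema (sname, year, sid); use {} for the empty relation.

Joining Actor and Cast on year, aname yields {(1990, Gus, Ada, Zephyr, 14, 28), (1990, Gus, Ada, Zephyr, 16, 35), (1990, Gus, Ada, Zephyr, 7, 7), (2009, Rae, Kim, Orion, 17, 16), (2009, Rae, Kim, Orion, 39, 3), (2009, Rae, Rae, Vega, 17, 16), (2009, Rae, Rae, Vega, 39, 3), (2009, Rae, Yan, Zephyr, 17, 16), (2009, Rae, Yan, Zephyr, 39, 3)}.
Filtering on aname ≠ Gus leaves {(2009, Rae, Kim, Orion, 17, 16), (2009, Rae, Kim, Orion, 39, 3), (2009, Rae, Rae, Vega, 17, 16), (2009, Rae, Rae, Vega, 39, 3), (2009, Rae, Yan, Zephyr, 17, 16), (2009, Rae, Yan, Zephyr, 39, 3)}.
π_{mid, year, sname, sid} gives {(16, 2009, Kim, 17), (16, 2009, Rae, 17), (16, 2009, Yan, 17), (3, 2009, Kim, 39), (3, 2009, Rae, 39), (3, 2009, Yan, 39)}.
Set difference of the two operands is {(16, 2009, Kim, 17), (16, 2009, Rae, 17), (16, 2009, Yan, 17), (3, 2009, Kim, 39), (3, 2009, Rae, 39), (3, 2009, Yan, 39)}.
π_{sname, year, sid} gives {(Kim, 2009, 17), (Kim, 2009, 39), (Rae, 2009, 17), (Rae, 2009, 39), (Yan, 2009, 17), (Yan, 2009, 39)}.

{(Kim, 2009, 17), (Kim, 2009, 39), (Rae, 2009, 17), (Rae, 2009, 39), (Yan, 2009, 17), (Yan, 2009, 39)}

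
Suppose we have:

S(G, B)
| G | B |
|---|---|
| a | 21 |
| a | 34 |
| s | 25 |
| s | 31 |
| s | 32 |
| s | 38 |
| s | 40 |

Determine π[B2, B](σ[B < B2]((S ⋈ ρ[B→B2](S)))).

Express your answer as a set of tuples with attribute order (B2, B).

ρ[B→B2]: schema becomes (G, B2); tuples unchanged.
S ⋈ ρ[B→B2](S) (natural join on G): {(a, 21, 21), (a, 21, 34), (a, 34, 21), (a, 34, 34), (s, 25, 25), (s, 25, 31), (s, 25, 32), (s, 25, 38), (s, 25, 40), (s, 31, 25), (s, 31, 31), (s, 31, 32), (s, 31, 38), (s, 31, 40), (s, 32, 25), (s, 32, 31), (s, 32, 32), (s, 32, 38), (s, 32, 40), (s, 38, 25), (s, 38, 31), (s, 38, 32), (s, 38, 38), (s, 38, 40), (s, 40, 25), (s, 40, 31), (s, 40, 32), (s, 40, 38), (s, 40, 40)}
Filtering on B < B2 leaves {(a, 21, 34), (s, 25, 31), (s, 25, 32), (s, 25, 38), (s, 25, 40), (s, 31, 32), (s, 31, 38), (s, 31, 40), (s, 32, 38), (s, 32, 40), (s, 38, 40)}.
Keep only column(s) B2, B: {(31, 25), (32, 25), (32, 31), (34, 21), (38, 25), (38, 31), (38, 32), (40, 25), (40, 31), (40, 32), (40, 38)}

{(31, 25), (32, 25), (32, 31), (34, 21), (38, 25), (38, 31), (38, 32), (40, 25), (40, 31), (40, 32), (40, 38)}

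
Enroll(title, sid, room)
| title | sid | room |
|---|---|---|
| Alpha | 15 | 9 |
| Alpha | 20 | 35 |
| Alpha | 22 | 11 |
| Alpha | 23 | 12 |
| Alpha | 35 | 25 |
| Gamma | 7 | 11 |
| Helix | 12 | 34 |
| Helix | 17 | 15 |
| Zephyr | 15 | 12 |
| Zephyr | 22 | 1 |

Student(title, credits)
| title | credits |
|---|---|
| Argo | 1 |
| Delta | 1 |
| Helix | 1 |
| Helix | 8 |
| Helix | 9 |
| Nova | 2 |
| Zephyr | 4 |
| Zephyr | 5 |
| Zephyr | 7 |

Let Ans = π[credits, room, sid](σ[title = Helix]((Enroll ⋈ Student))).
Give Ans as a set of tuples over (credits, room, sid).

{(1, 15, 17), (1, 34, 12), (8, 15, 17), (8, 34, 12), (9, 15, 17), (9, 34, 12)}

Natural join on title: {(Helix, 12, 34, 1), (Helix, 12, 34, 8), (Helix, 12, 34, 9), (Helix, 17, 15, 1), (Helix, 17, 15, 8), (Helix, 17, 15, 9), (Zephyr, 15, 12, 4), (Zephyr, 15, 12, 5), (Zephyr, 15, 12, 7), (Zephyr, 22, 1, 4), (Zephyr, 22, 1, 5), (Zephyr, 22, 1, 7)}
Selection title = Helix: {(Helix, 12, 34, 1), (Helix, 12, 34, 8), (Helix, 12, 34, 9), (Helix, 17, 15, 1), (Helix, 17, 15, 8), (Helix, 17, 15, 9)}
π_{credits, room, sid} gives {(1, 15, 17), (1, 34, 12), (8, 15, 17), (8, 34, 12), (9, 15, 17), (9, 34, 12)}.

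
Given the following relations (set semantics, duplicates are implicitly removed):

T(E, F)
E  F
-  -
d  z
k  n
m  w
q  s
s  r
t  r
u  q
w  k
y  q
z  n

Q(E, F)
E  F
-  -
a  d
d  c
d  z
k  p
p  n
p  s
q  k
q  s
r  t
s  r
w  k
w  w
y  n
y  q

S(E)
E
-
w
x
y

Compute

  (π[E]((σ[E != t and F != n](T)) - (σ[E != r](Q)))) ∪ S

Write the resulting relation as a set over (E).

Filtering on E != t and F != n leaves {(d, z), (m, w), (q, s), (s, r), (u, q), (w, k), (y, q)}.
Filtering on E != r leaves {(a, d), (d, c), (d, z), (k, p), (p, n), (p, s), (q, k), (q, s), (s, r), (w, k), (w, w), (y, n), (y, q)}.
Set difference of the two operands is {(m, w), (u, q)}.
Keep only column(s) E: {m, u}
Set union of the two operands is {m, u, w, x, y}.

{m, u, w, x, y}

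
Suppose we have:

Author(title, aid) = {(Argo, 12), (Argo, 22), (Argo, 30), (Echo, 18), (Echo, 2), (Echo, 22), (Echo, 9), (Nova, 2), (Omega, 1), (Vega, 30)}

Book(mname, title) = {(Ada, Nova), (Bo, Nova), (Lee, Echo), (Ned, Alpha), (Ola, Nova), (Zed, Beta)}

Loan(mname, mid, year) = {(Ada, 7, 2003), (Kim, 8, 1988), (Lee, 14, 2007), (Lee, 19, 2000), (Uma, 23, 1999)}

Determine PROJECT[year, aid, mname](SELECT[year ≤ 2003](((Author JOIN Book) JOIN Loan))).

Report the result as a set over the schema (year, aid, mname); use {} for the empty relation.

Joining Author and Book on title yields {(Echo, 18, Lee), (Echo, 2, Lee), (Echo, 22, Lee), (Echo, 9, Lee), (Nova, 2, Ada), (Nova, 2, Bo), (Nova, 2, Ola)}.
Joining (Author JOIN Book) and Loan on mname yields {(Echo, 18, Lee, 14, 2007), (Echo, 18, Lee, 19, 2000), (Echo, 2, Lee, 14, 2007), (Echo, 2, Lee, 19, 2000), (Echo, 22, Lee, 14, 2007), (Echo, 22, Lee, 19, 2000), (Echo, 9, Lee, 14, 2007), (Echo, 9, Lee, 19, 2000), (Nova, 2, Ada, 7, 2003)}.
Filtering on year ≤ 2003 leaves {(Echo, 18, Lee, 19, 2000), (Echo, 2, Lee, 19, 2000), (Echo, 22, Lee, 19, 2000), (Echo, 9, Lee, 19, 2000), (Nova, 2, Ada, 7, 2003)}.
π[year, aid, mname]: project onto (year, aid, mname) → {(2000, 18, Lee), (2000, 2, Lee), (2000, 22, Lee), (2000, 9, Lee), (2003, 2, Ada)}

{(2000, 18, Lee), (2000, 2, Lee), (2000, 22, Lee), (2000, 9, Lee), (2003, 2, Ada)}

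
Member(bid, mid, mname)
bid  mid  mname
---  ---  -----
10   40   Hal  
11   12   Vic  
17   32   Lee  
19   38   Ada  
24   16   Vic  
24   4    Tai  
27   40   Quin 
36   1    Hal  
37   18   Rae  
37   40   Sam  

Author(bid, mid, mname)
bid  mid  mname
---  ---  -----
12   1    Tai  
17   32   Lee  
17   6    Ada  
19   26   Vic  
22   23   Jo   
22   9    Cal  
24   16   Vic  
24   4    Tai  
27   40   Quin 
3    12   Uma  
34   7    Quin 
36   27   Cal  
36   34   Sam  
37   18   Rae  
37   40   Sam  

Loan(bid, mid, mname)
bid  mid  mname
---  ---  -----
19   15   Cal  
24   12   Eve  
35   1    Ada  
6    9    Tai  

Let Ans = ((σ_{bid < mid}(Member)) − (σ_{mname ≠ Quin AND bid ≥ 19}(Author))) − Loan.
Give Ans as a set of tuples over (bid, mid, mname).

{(10, 40, Hal), (11, 12, Vic), (17, 32, Lee), (19, 38, Ada), (27, 40, Quin)}

Selection bid < mid: {(10, 40, Hal), (11, 12, Vic), (17, 32, Lee), (19, 38, Ada), (27, 40, Quin), (37, 40, Sam)}
Selection mname ≠ Quin AND bid ≥ 19: {(19, 26, Vic), (22, 23, Jo), (22, 9, Cal), (24, 16, Vic), (24, 4, Tai), (36, 27, Cal), (36, 34, Sam), (37, 18, Rae), (37, 40, Sam)}
Taking the difference: {(10, 40, Hal), (11, 12, Vic), (17, 32, Lee), (19, 38, Ada), (27, 40, Quin)}
Taking the difference: {(10, 40, Hal), (11, 12, Vic), (17, 32, Lee), (19, 38, Ada), (27, 40, Quin)}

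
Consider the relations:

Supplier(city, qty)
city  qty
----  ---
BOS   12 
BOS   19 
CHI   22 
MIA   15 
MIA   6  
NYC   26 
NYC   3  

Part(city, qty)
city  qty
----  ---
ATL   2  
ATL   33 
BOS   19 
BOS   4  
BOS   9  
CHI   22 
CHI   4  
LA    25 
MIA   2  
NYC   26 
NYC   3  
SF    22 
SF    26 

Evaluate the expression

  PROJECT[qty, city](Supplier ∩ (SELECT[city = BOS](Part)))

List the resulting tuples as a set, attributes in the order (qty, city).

Selection city = BOS: {(BOS, 19), (BOS, 4), (BOS, 9)}
Intersection: {(BOS, 12), (BOS, 19), (CHI, 22), (MIA, 15), (MIA, 6), (NYC, 26), (NYC, 3)} with {(BOS, 19), (BOS, 4), (BOS, 9)} → {(BOS, 19)}
Keep only column(s) qty, city: {(19, BOS)}

{(19, BOS)}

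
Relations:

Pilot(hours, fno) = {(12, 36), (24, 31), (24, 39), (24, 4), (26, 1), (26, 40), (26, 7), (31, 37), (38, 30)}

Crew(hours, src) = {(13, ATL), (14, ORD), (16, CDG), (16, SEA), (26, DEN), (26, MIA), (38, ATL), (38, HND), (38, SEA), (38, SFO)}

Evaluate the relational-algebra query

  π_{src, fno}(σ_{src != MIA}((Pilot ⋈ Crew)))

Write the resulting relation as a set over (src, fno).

{(ATL, 30), (DEN, 1), (DEN, 40), (DEN, 7), (HND, 30), (SEA, 30), (SFO, 30)}

Natural join on hours: {(26, 1, DEN), (26, 1, MIA), (26, 40, DEN), (26, 40, MIA), (26, 7, DEN), (26, 7, MIA), (38, 30, ATL), (38, 30, HND), (38, 30, SEA), (38, 30, SFO)}
Filtering on src != MIA leaves {(26, 1, DEN), (26, 40, DEN), (26, 7, DEN), (38, 30, ATL), (38, 30, HND), (38, 30, SEA), (38, 30, SFO)}.
Keep only column(s) src, fno: {(ATL, 30), (DEN, 1), (DEN, 40), (DEN, 7), (HND, 30), (SEA, 30), (SFO, 30)}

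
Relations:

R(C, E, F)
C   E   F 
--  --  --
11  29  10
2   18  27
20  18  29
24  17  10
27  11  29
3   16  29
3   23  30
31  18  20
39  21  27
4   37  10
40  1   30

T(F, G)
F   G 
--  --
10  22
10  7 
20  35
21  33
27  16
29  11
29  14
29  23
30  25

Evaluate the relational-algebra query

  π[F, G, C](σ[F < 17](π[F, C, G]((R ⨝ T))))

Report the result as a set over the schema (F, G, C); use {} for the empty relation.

{(10, 22, 11), (10, 22, 24), (10, 22, 4), (10, 7, 11), (10, 7, 24), (10, 7, 4)}

R ⋈ T (natural join on F): {(11, 29, 10, 22), (11, 29, 10, 7), (2, 18, 27, 16), (20, 18, 29, 11), (20, 18, 29, 14), (20, 18, 29, 23), (24, 17, 10, 22), (24, 17, 10, 7), (27, 11, 29, 11), (27, 11, 29, 14), (27, 11, 29, 23), (3, 16, 29, 11), (3, 16, 29, 14), (3, 16, 29, 23), (3, 23, 30, 25), (31, 18, 20, 35), (39, 21, 27, 16), (4, 37, 10, 22), (4, 37, 10, 7), (40, 1, 30, 25)}
Keep only column(s) F, C, G: {(10, 11, 22), (10, 11, 7), (10, 24, 22), (10, 24, 7), (10, 4, 22), (10, 4, 7), (20, 31, 35), (27, 2, 16), (27, 39, 16), (29, 20, 11), (29, 20, 14), (29, 20, 23), (29, 27, 11), (29, 27, 14), (29, 27, 23), (29, 3, 11), (29, 3, 14), (29, 3, 23), (30, 3, 25), (30, 40, 25)}
Filtering on F < 17 leaves {(10, 11, 22), (10, 11, 7), (10, 24, 22), (10, 24, 7), (10, 4, 22), (10, 4, 7)}.
Keep only column(s) F, G, C: {(10, 22, 11), (10, 22, 24), (10, 22, 4), (10, 7, 11), (10, 7, 24), (10, 7, 4)}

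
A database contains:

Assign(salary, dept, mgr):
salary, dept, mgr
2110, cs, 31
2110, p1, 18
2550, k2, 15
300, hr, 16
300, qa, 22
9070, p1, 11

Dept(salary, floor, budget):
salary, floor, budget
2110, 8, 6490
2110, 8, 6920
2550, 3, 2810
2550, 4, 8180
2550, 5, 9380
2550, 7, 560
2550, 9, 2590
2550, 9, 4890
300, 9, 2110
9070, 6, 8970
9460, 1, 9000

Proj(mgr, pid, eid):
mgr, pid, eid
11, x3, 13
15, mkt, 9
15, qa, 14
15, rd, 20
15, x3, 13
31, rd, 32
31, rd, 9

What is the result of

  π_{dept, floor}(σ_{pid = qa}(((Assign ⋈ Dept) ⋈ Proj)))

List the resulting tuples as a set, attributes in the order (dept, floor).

{(k2, 3), (k2, 4), (k2, 5), (k2, 7), (k2, 9)}

Joining Assign and Dept on salary yields {(2110, cs, 31, 8, 6490), (2110, cs, 31, 8, 6920), (2110, p1, 18, 8, 6490), (2110, p1, 18, 8, 6920), (2550, k2, 15, 3, 2810), (2550, k2, 15, 4, 8180), (2550, k2, 15, 5, 9380), (2550, k2, 15, 7, 560), (2550, k2, 15, 9, 2590), (2550, k2, 15, 9, 4890), (300, hr, 16, 9, 2110), (300, qa, 22, 9, 2110), (9070, p1, 11, 6, 8970)}.
Joining (Assign ⋈ Dept) and Proj on mgr yields {(2110, cs, 31, 8, 6490, rd, 32), (2110, cs, 31, 8, 6490, rd, 9), (2110, cs, 31, 8, 6920, rd, 32), (2110, cs, 31, 8, 6920, rd, 9), (2550, k2, 15, 3, 2810, mkt, 9), (2550, k2, 15, 3, 2810, qa, 14), (2550, k2, 15, 3, 2810, rd, 20), (2550, k2, 15, 3, 2810, x3, 13), (2550, k2, 15, 4, 8180, mkt, 9), (2550, k2, 15, 4, 8180, qa, 14), (2550, k2, 15, 4, 8180, rd, 20), (2550, k2, 15, 4, 8180, x3, 13), (2550, k2, 15, 5, 9380, mkt, 9), (2550, k2, 15, 5, 9380, qa, 14), (2550, k2, 15, 5, 9380, rd, 20), (2550, k2, 15, 5, 9380, x3, 13), (2550, k2, 15, 7, 560, mkt, 9), (2550, k2, 15, 7, 560, qa, 14), (2550, k2, 15, 7, 560, rd, 20), (2550, k2, 15, 7, 560, x3, 13), (2550, k2, 15, 9, 2590, mkt, 9), (2550, k2, 15, 9, 2590, qa, 14), (2550, k2, 15, 9, 2590, rd, 20), (2550, k2, 15, 9, 2590, x3, 13), (2550, k2, 15, 9, 4890, mkt, 9), (2550, k2, 15, 9, 4890, qa, 14), (2550, k2, 15, 9, 4890, rd, 20), (2550, k2, 15, 9, 4890, x3, 13), (9070, p1, 11, 6, 8970, x3, 13)}.
σ[pid = qa]: keep tuples satisfying pid = qa → {(2550, k2, 15, 3, 2810, qa, 14), (2550, k2, 15, 4, 8180, qa, 14), (2550, k2, 15, 5, 9380, qa, 14), (2550, k2, 15, 7, 560, qa, 14), (2550, k2, 15, 9, 2590, qa, 14), (2550, k2, 15, 9, 4890, qa, 14)}
π[dept, floor]: project onto (dept, floor) (1 duplicate(s) eliminated) → {(k2, 3), (k2, 4), (k2, 5), (k2, 7), (k2, 9)}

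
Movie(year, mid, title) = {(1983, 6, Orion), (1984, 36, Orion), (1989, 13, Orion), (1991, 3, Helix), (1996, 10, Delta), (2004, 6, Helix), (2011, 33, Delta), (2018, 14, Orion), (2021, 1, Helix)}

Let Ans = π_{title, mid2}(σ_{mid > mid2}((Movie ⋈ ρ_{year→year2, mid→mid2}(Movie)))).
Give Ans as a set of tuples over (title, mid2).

{(Delta, 10), (Helix, 1), (Helix, 3), (Orion, 13), (Orion, 14), (Orion, 6)}

ρ[year→year2, mid→mid2]: schema becomes (year2, mid2, title); tuples unchanged.
Natural join on title: {(1983, 6, Orion, 1983, 6), (1983, 6, Orion, 1984, 36), (1983, 6, Orion, 1989, 13), (1983, 6, Orion, 2018, 14), (1984, 36, Orion, 1983, 6), (1984, 36, Orion, 1984, 36), (1984, 36, Orion, 1989, 13), (1984, 36, Orion, 2018, 14), (1989, 13, Orion, 1983, 6), (1989, 13, Orion, 1984, 36), (1989, 13, Orion, 1989, 13), (1989, 13, Orion, 2018, 14), (1991, 3, Helix, 1991, 3), (1991, 3, Helix, 2004, 6), (1991, 3, Helix, 2021, 1), (1996, 10, Delta, 1996, 10), (1996, 10, Delta, 2011, 33), (2004, 6, Helix, 1991, 3), (2004, 6, Helix, 2004, 6), (2004, 6, Helix, 2021, 1), (2011, 33, Delta, 1996, 10), (2011, 33, Delta, 2011, 33), (2018, 14, Orion, 1983, 6), (2018, 14, Orion, 1984, 36), (2018, 14, Orion, 1989, 13), (2018, 14, Orion, 2018, 14), (2021, 1, Helix, 1991, 3), (2021, 1, Helix, 2004, 6), (2021, 1, Helix, 2021, 1)}
Selection mid > mid2: {(1984, 36, Orion, 1983, 6), (1984, 36, Orion, 1989, 13), (1984, 36, Orion, 2018, 14), (1989, 13, Orion, 1983, 6), (1991, 3, Helix, 2021, 1), (2004, 6, Helix, 1991, 3), (2004, 6, Helix, 2021, 1), (2011, 33, Delta, 1996, 10), (2018, 14, Orion, 1983, 6), (2018, 14, Orion, 1989, 13)}
Projecting to title, mid2 (4 duplicate(s) eliminated): {(Delta, 10), (Helix, 1), (Helix, 3), (Orion, 13), (Orion, 14), (Orion, 6)}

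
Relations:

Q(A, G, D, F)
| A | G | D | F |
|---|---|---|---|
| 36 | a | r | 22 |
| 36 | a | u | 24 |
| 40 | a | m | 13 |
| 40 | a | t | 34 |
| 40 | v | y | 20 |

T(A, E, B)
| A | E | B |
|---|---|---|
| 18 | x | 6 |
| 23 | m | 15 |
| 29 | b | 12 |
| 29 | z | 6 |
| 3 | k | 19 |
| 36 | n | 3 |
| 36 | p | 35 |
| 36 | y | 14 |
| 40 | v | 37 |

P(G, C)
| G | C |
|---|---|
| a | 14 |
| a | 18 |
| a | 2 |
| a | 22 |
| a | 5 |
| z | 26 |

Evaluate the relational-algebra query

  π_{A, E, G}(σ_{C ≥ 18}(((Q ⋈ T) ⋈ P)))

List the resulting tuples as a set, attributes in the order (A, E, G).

{(36, n, a), (36, p, a), (36, y, a), (40, v, a)}

Q ⋈ T (natural join on A): {(36, a, r, 22, n, 3), (36, a, r, 22, p, 35), (36, a, r, 22, y, 14), (36, a, u, 24, n, 3), (36, a, u, 24, p, 35), (36, a, u, 24, y, 14), (40, a, m, 13, v, 37), (40, a, t, 34, v, 37), (40, v, y, 20, v, 37)}
(Q ⋈ T) ⋈ P (natural join on G): {(36, a, r, 22, n, 3, 14), (36, a, r, 22, n, 3, 18), (36, a, r, 22, n, 3, 2), (36, a, r, 22, n, 3, 22), (36, a, r, 22, n, 3, 5), (36, a, r, 22, p, 35, 14), (36, a, r, 22, p, 35, 18), (36, a, r, 22, p, 35, 2), (36, a, r, 22, p, 35, 22), (36, a, r, 22, p, 35, 5), (36, a, r, 22, y, 14, 14), (36, a, r, 22, y, 14, 18), (36, a, r, 22, y, 14, 2), (36, a, r, 22, y, 14, 22), (36, a, r, 22, y, 14, 5), (36, a, u, 24, n, 3, 14), (36, a, u, 24, n, 3, 18), (36, a, u, 24, n, 3, 2), (36, a, u, 24, n, 3, 22), (36, a, u, 24, n, 3, 5), (36, a, u, 24, p, 35, 14), (36, a, u, 24, p, 35, 18), (36, a, u, 24, p, 35, 2), (36, a, u, 24, p, 35, 22), (36, a, u, 24, p, 35, 5), (36, a, u, 24, y, 14, 14), (36, a, u, 24, y, 14, 18), (36, a, u, 24, y, 14, 2), (36, a, u, 24, y, 14, 22), (36, a, u, 24, y, 14, 5), (40, a, m, 13, v, 37, 14), (40, a, m, 13, v, 37, 18), (40, a, m, 13, v, 37, 2), (40, a, m, 13, v, 37, 22), (40, a, m, 13, v, 37, 5), (40, a, t, 34, v, 37, 14), (40, a, t, 34, v, 37, 18), (40, a, t, 34, v, 37, 2), (40, a, t, 34, v, 37, 22), (40, a, t, 34, v, 37, 5)}
Apply σ_{C ≥ 18}; surviving tuples: {(36, a, r, 22, n, 3, 18), (36, a, r, 22, n, 3, 22), (36, a, r, 22, p, 35, 18), (36, a, r, 22, p, 35, 22), (36, a, r, 22, y, 14, 18), (36, a, r, 22, y, 14, 22), (36, a, u, 24, n, 3, 18), (36, a, u, 24, n, 3, 22), (36, a, u, 24, p, 35, 18), (36, a, u, 24, p, 35, 22), (36, a, u, 24, y, 14, 18), (36, a, u, 24, y, 14, 22), (40, a, m, 13, v, 37, 18), (40, a, m, 13, v, 37, 22), (40, a, t, 34, v, 37, 18), (40, a, t, 34, v, 37, 22)}
π[A, E, G]: project onto (A, E, G) (12 duplicate(s) eliminated) → {(36, n, a), (36, p, a), (36, y, a), (40, v, a)}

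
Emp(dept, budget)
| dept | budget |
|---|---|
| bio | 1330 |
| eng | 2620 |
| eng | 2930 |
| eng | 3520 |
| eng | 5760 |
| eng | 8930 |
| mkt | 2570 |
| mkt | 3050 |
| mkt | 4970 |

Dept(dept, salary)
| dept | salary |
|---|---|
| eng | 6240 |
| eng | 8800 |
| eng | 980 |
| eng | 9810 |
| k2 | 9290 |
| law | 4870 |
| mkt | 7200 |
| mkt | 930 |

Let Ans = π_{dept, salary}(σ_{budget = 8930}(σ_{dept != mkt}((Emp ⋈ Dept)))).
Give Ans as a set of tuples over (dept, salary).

Joining Emp and Dept on dept yields {(eng, 2620, 6240), (eng, 2620, 8800), (eng, 2620, 980), (eng, 2620, 9810), (eng, 2930, 6240), (eng, 2930, 8800), (eng, 2930, 980), (eng, 2930, 9810), (eng, 3520, 6240), (eng, 3520, 8800), (eng, 3520, 980), (eng, 3520, 9810), (eng, 5760, 6240), (eng, 5760, 8800), (eng, 5760, 980), (eng, 5760, 9810), (eng, 8930, 6240), (eng, 8930, 8800), (eng, 8930, 980), (eng, 8930, 9810), (mkt, 2570, 7200), (mkt, 2570, 930), (mkt, 3050, 7200), (mkt, 3050, 930), (mkt, 4970, 7200), (mkt, 4970, 930)}.
σ[dept != mkt]: keep tuples satisfying dept != mkt → {(eng, 2620, 6240), (eng, 2620, 8800), (eng, 2620, 980), (eng, 2620, 9810), (eng, 2930, 6240), (eng, 2930, 8800), (eng, 2930, 980), (eng, 2930, 9810), (eng, 3520, 6240), (eng, 3520, 8800), (eng, 3520, 980), (eng, 3520, 9810), (eng, 5760, 6240), (eng, 5760, 8800), (eng, 5760, 980), (eng, 5760, 9810), (eng, 8930, 6240), (eng, 8930, 8800), (eng, 8930, 980), (eng, 8930, 9810)}
σ[budget = 8930]: keep tuples satisfying budget = 8930 → {(eng, 8930, 6240), (eng, 8930, 8800), (eng, 8930, 980), (eng, 8930, 9810)}
Projecting to dept, salary: {(eng, 6240), (eng, 8800), (eng, 980), (eng, 9810)}

{(eng, 6240), (eng, 8800), (eng, 980), (eng, 9810)}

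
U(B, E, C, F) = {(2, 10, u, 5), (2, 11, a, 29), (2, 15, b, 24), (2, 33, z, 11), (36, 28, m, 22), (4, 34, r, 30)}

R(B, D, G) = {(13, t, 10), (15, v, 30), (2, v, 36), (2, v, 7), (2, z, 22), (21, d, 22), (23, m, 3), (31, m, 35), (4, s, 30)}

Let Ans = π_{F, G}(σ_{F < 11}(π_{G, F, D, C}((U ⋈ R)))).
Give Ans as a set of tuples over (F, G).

{(5, 22), (5, 36), (5, 7)}

Joining U and R on B yields {(2, 10, u, 5, v, 36), (2, 10, u, 5, v, 7), (2, 10, u, 5, z, 22), (2, 11, a, 29, v, 36), (2, 11, a, 29, v, 7), (2, 11, a, 29, z, 22), (2, 15, b, 24, v, 36), (2, 15, b, 24, v, 7), (2, 15, b, 24, z, 22), (2, 33, z, 11, v, 36), (2, 33, z, 11, v, 7), (2, 33, z, 11, z, 22), (4, 34, r, 30, s, 30)}.
π[G, F, D, C]: project onto (G, F, D, C) → {(22, 11, z, z), (22, 24, z, b), (22, 29, z, a), (22, 5, z, u), (30, 30, s, r), (36, 11, v, z), (36, 24, v, b), (36, 29, v, a), (36, 5, v, u), (7, 11, v, z), (7, 24, v, b), (7, 29, v, a), (7, 5, v, u)}
σ[F < 11]: keep tuples satisfying F < 11 → {(22, 5, z, u), (36, 5, v, u), (7, 5, v, u)}
π[F, G]: project onto (F, G) → {(5, 22), (5, 36), (5, 7)}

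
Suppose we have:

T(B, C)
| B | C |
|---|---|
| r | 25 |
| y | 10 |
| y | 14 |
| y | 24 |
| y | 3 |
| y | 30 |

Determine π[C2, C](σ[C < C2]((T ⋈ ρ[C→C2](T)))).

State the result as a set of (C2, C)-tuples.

ρ[C→C2]: schema becomes (B, C2); tuples unchanged.
Joining T and ρ[C→C2](T) on B yields {(r, 25, 25), (y, 10, 10), (y, 10, 14), (y, 10, 24), (y, 10, 3), (y, 10, 30), (y, 14, 10), (y, 14, 14), (y, 14, 24), (y, 14, 3), (y, 14, 30), (y, 24, 10), (y, 24, 14), (y, 24, 24), (y, 24, 3), (y, 24, 30), (y, 3, 10), (y, 3, 14), (y, 3, 24), (y, 3, 3), (y, 3, 30), (y, 30, 10), (y, 30, 14), (y, 30, 24), (y, 30, 3), (y, 30, 30)}.
Selection C < C2: {(y, 10, 14), (y, 10, 24), (y, 10, 30), (y, 14, 24), (y, 14, 30), (y, 24, 30), (y, 3, 10), (y, 3, 14), (y, 3, 24), (y, 3, 30)}
π[C2, C]: project onto (C2, C) → {(10, 3), (14, 10), (14, 3), (24, 10), (24, 14), (24, 3), (30, 10), (30, 14), (30, 24), (30, 3)}

{(10, 3), (14, 10), (14, 3), (24, 10), (24, 14), (24, 3), (30, 10), (30, 14), (30, 24), (30, 3)}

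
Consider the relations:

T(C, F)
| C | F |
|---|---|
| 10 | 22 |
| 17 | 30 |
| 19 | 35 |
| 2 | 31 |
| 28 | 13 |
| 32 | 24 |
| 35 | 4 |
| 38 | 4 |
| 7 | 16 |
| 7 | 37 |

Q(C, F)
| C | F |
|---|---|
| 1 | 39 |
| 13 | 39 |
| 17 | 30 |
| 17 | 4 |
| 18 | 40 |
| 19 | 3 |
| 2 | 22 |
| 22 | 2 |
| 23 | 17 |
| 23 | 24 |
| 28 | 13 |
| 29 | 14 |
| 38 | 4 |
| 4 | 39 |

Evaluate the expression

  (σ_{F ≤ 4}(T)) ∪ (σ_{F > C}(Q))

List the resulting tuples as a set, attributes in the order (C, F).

Filtering on F ≤ 4 leaves {(35, 4), (38, 4)}.
Filtering on F > C leaves {(1, 39), (13, 39), (17, 30), (18, 40), (2, 22), (23, 24), (4, 39)}.
Union: {(35, 4), (38, 4)} with {(1, 39), (13, 39), (17, 30), (18, 40), (2, 22), (23, 24), (4, 39)} → {(1, 39), (13, 39), (17, 30), (18, 40), (2, 22), (23, 24), (35, 4), (38, 4), (4, 39)}

{(1, 39), (13, 39), (17, 30), (18, 40), (2, 22), (23, 24), (35, 4), (38, 4), (4, 39)}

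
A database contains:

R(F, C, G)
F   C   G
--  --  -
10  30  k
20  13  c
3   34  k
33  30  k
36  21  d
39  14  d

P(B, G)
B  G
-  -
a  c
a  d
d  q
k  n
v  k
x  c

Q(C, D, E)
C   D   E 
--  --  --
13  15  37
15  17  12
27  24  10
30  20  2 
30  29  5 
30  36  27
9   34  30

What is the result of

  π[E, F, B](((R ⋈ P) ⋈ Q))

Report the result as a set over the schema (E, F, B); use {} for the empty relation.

{(2, 10, v), (2, 33, v), (27, 10, v), (27, 33, v), (37, 20, a), (37, 20, x), (5, 10, v), (5, 33, v)}

R ⋈ P (natural join on G): {(10, 30, k, v), (20, 13, c, a), (20, 13, c, x), (3, 34, k, v), (33, 30, k, v), (36, 21, d, a), (39, 14, d, a)}
(R ⋈ P) ⋈ Q (natural join on C): {(10, 30, k, v, 20, 2), (10, 30, k, v, 29, 5), (10, 30, k, v, 36, 27), (20, 13, c, a, 15, 37), (20, 13, c, x, 15, 37), (33, 30, k, v, 20, 2), (33, 30, k, v, 29, 5), (33, 30, k, v, 36, 27)}
π[E, F, B]: project onto (E, F, B) → {(2, 10, v), (2, 33, v), (27, 10, v), (27, 33, v), (37, 20, a), (37, 20, x), (5, 10, v), (5, 33, v)}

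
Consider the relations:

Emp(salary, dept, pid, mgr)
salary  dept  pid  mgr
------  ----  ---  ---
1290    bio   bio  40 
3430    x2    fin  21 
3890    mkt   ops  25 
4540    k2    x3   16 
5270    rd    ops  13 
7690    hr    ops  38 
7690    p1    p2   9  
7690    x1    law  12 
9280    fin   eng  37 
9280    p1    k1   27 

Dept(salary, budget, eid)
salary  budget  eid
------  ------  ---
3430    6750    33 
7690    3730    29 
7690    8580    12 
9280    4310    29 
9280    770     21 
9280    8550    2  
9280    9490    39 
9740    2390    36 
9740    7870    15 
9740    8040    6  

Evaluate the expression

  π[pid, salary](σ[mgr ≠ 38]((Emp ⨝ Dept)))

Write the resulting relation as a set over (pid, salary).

{(eng, 9280), (fin, 3430), (k1, 9280), (law, 7690), (p2, 7690)}

Emp ⋈ Dept (natural join on salary): {(3430, x2, fin, 21, 6750, 33), (7690, hr, ops, 38, 3730, 29), (7690, hr, ops, 38, 8580, 12), (7690, p1, p2, 9, 3730, 29), (7690, p1, p2, 9, 8580, 12), (7690, x1, law, 12, 3730, 29), (7690, x1, law, 12, 8580, 12), (9280, fin, eng, 37, 4310, 29), (9280, fin, eng, 37, 770, 21), (9280, fin, eng, 37, 8550, 2), (9280, fin, eng, 37, 9490, 39), (9280, p1, k1, 27, 4310, 29), (9280, p1, k1, 27, 770, 21), (9280, p1, k1, 27, 8550, 2), (9280, p1, k1, 27, 9490, 39)}
Apply σ_{mgr ≠ 38}; surviving tuples: {(3430, x2, fin, 21, 6750, 33), (7690, p1, p2, 9, 3730, 29), (7690, p1, p2, 9, 8580, 12), (7690, x1, law, 12, 3730, 29), (7690, x1, law, 12, 8580, 12), (9280, fin, eng, 37, 4310, 29), (9280, fin, eng, 37, 770, 21), (9280, fin, eng, 37, 8550, 2), (9280, fin, eng, 37, 9490, 39), (9280, p1, k1, 27, 4310, 29), (9280, p1, k1, 27, 770, 21), (9280, p1, k1, 27, 8550, 2), (9280, p1, k1, 27, 9490, 39)}
Projecting to pid, salary (8 duplicate(s) eliminated): {(eng, 9280), (fin, 3430), (k1, 9280), (law, 7690), (p2, 7690)}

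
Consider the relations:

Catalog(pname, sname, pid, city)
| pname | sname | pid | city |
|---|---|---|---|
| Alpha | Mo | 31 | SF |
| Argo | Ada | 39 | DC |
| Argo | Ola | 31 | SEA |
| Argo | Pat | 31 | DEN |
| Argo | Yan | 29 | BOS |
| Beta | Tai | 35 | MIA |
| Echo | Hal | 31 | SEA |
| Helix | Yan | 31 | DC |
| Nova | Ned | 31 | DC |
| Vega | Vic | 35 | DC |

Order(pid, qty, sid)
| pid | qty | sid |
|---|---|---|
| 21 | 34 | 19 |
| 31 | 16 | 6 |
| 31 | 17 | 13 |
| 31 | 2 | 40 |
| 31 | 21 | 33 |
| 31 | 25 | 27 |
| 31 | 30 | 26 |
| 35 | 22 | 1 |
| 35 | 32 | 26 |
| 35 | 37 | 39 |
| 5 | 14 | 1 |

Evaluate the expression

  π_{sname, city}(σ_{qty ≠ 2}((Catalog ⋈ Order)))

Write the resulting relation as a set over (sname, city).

{(Hal, SEA), (Mo, SF), (Ned, DC), (Ola, SEA), (Pat, DEN), (Tai, MIA), (Vic, DC), (Yan, DC)}

Natural join on pid: {(Alpha, Mo, 31, SF, 16, 6), (Alpha, Mo, 31, SF, 17, 13), (Alpha, Mo, 31, SF, 2, 40), (Alpha, Mo, 31, SF, 21, 33), (Alpha, Mo, 31, SF, 25, 27), (Alpha, Mo, 31, SF, 30, 26), (Argo, Ola, 31, SEA, 16, 6), (Argo, Ola, 31, SEA, 17, 13), (Argo, Ola, 31, SEA, 2, 40), (Argo, Ola, 31, SEA, 21, 33), (Argo, Ola, 31, SEA, 25, 27), (Argo, Ola, 31, SEA, 30, 26), (Argo, Pat, 31, DEN, 16, 6), (Argo, Pat, 31, DEN, 17, 13), (Argo, Pat, 31, DEN, 2, 40), (Argo, Pat, 31, DEN, 21, 33), (Argo, Pat, 31, DEN, 25, 27), (Argo, Pat, 31, DEN, 30, 26), (Beta, Tai, 35, MIA, 22, 1), (Beta, Tai, 35, MIA, 32, 26), (Beta, Tai, 35, MIA, 37, 39), (Echo, Hal, 31, SEA, 16, 6), (Echo, Hal, 31, SEA, 17, 13), (Echo, Hal, 31, SEA, 2, 40), (Echo, Hal, 31, SEA, 21, 33), (Echo, Hal, 31, SEA, 25, 27), (Echo, Hal, 31, SEA, 30, 26), (Helix, Yan, 31, DC, 16, 6), (Helix, Yan, 31, DC, 17, 13), (Helix, Yan, 31, DC, 2, 40), (Helix, Yan, 31, DC, 21, 33), (Helix, Yan, 31, DC, 25, 27), (Helix, Yan, 31, DC, 30, 26), (Nova, Ned, 31, DC, 16, 6), (Nova, Ned, 31, DC, 17, 13), (Nova, Ned, 31, DC, 2, 40), (Nova, Ned, 31, DC, 21, 33), (Nova, Ned, 31, DC, 25, 27), (Nova, Ned, 31, DC, 30, 26), (Vega, Vic, 35, DC, 22, 1), (Vega, Vic, 35, DC, 32, 26), (Vega, Vic, 35, DC, 37, 39)}
Apply σ_{qty ≠ 2}; surviving tuples: {(Alpha, Mo, 31, SF, 16, 6), (Alpha, Mo, 31, SF, 17, 13), (Alpha, Mo, 31, SF, 21, 33), (Alpha, Mo, 31, SF, 25, 27), (Alpha, Mo, 31, SF, 30, 26), (Argo, Ola, 31, SEA, 16, 6), (Argo, Ola, 31, SEA, 17, 13), (Argo, Ola, 31, SEA, 21, 33), (Argo, Ola, 31, SEA, 25, 27), (Argo, Ola, 31, SEA, 30, 26), (Argo, Pat, 31, DEN, 16, 6), (Argo, Pat, 31, DEN, 17, 13), (Argo, Pat, 31, DEN, 21, 33), (Argo, Pat, 31, DEN, 25, 27), (Argo, Pat, 31, DEN, 30, 26), (Beta, Tai, 35, MIA, 22, 1), (Beta, Tai, 35, MIA, 32, 26), (Beta, Tai, 35, MIA, 37, 39), (Echo, Hal, 31, SEA, 16, 6), (Echo, Hal, 31, SEA, 17, 13), (Echo, Hal, 31, SEA, 21, 33), (Echo, Hal, 31, SEA, 25, 27), (Echo, Hal, 31, SEA, 30, 26), (Helix, Yan, 31, DC, 16, 6), (Helix, Yan, 31, DC, 17, 13), (Helix, Yan, 31, DC, 21, 33), (Helix, Yan, 31, DC, 25, 27), (Helix, Yan, 31, DC, 30, 26), (Nova, Ned, 31, DC, 16, 6), (Nova, Ned, 31, DC, 17, 13), (Nova, Ned, 31, DC, 21, 33), (Nova, Ned, 31, DC, 25, 27), (Nova, Ned, 31, DC, 30, 26), (Vega, Vic, 35, DC, 22, 1), (Vega, Vic, 35, DC, 32, 26), (Vega, Vic, 35, DC, 37, 39)}
Projecting to sname, city (28 duplicate(s) eliminated): {(Hal, SEA), (Mo, SF), (Ned, DC), (Ola, SEA), (Pat, DEN), (Tai, MIA), (Vic, DC), (Yan, DC)}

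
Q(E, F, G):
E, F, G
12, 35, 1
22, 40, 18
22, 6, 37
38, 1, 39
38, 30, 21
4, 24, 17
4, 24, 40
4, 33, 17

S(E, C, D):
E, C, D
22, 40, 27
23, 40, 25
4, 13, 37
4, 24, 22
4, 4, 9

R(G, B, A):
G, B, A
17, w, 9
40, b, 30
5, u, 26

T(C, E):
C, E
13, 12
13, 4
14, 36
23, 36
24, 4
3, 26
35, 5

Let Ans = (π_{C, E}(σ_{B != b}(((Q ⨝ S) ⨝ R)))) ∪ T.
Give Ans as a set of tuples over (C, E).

Q ⋈ S (natural join on E): {(22, 40, 18, 40, 27), (22, 6, 37, 40, 27), (4, 24, 17, 13, 37), (4, 24, 17, 24, 22), (4, 24, 17, 4, 9), (4, 24, 40, 13, 37), (4, 24, 40, 24, 22), (4, 24, 40, 4, 9), (4, 33, 17, 13, 37), (4, 33, 17, 24, 22), (4, 33, 17, 4, 9)}
(Q ⨝ S) ⋈ R (natural join on G): {(4, 24, 17, 13, 37, w, 9), (4, 24, 17, 24, 22, w, 9), (4, 24, 17, 4, 9, w, 9), (4, 24, 40, 13, 37, b, 30), (4, 24, 40, 24, 22, b, 30), (4, 24, 40, 4, 9, b, 30), (4, 33, 17, 13, 37, w, 9), (4, 33, 17, 24, 22, w, 9), (4, 33, 17, 4, 9, w, 9)}
Apply σ_{B != b}; surviving tuples: {(4, 24, 17, 13, 37, w, 9), (4, 24, 17, 24, 22, w, 9), (4, 24, 17, 4, 9, w, 9), (4, 33, 17, 13, 37, w, 9), (4, 33, 17, 24, 22, w, 9), (4, 33, 17, 4, 9, w, 9)}
π_{C, E} gives {(13, 4), (24, 4), (4, 4)} (3 duplicate(s) eliminated).
Set union of the two operands is {(13, 12), (13, 4), (14, 36), (23, 36), (24, 4), (3, 26), (35, 5), (4, 4)}.

{(13, 12), (13, 4), (14, 36), (23, 36), (24, 4), (3, 26), (35, 5), (4, 4)}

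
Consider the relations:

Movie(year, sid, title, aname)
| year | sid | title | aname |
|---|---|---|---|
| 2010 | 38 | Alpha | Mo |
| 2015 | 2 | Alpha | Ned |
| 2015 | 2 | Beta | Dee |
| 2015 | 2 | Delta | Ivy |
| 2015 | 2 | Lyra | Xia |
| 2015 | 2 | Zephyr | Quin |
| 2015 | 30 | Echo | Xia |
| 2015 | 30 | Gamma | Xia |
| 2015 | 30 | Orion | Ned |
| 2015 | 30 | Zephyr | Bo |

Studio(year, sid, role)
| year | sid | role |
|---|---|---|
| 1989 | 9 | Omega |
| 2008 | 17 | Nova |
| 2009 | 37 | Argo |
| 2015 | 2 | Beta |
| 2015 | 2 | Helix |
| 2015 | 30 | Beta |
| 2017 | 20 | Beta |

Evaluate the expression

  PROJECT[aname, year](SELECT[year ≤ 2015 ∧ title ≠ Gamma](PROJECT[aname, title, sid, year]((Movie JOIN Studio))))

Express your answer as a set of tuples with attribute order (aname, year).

{(Bo, 2015), (Dee, 2015), (Ivy, 2015), (Ned, 2015), (Quin, 2015), (Xia, 2015)}

Joining Movie and Studio on year, sid yields {(2015, 2, Alpha, Ned, Beta), (2015, 2, Alpha, Ned, Helix), (2015, 2, Beta, Dee, Beta), (2015, 2, Beta, Dee, Helix), (2015, 2, Delta, Ivy, Beta), (2015, 2, Delta, Ivy, Helix), (2015, 2, Lyra, Xia, Beta), (2015, 2, Lyra, Xia, Helix), (2015, 2, Zephyr, Quin, Beta), (2015, 2, Zephyr, Quin, Helix), (2015, 30, Echo, Xia, Beta), (2015, 30, Gamma, Xia, Beta), (2015, 30, Orion, Ned, Beta), (2015, 30, Zephyr, Bo, Beta)}.
Projecting to aname, title, sid, year (5 duplicate(s) eliminated): {(Bo, Zephyr, 30, 2015), (Dee, Beta, 2, 2015), (Ivy, Delta, 2, 2015), (Ned, Alpha, 2, 2015), (Ned, Orion, 30, 2015), (Quin, Zephyr, 2, 2015), (Xia, Echo, 30, 2015), (Xia, Gamma, 30, 2015), (Xia, Lyra, 2, 2015)}
Apply σ_{year ≤ 2015 ∧ title ≠ Gamma}; surviving tuples: {(Bo, Zephyr, 30, 2015), (Dee, Beta, 2, 2015), (Ivy, Delta, 2, 2015), (Ned, Alpha, 2, 2015), (Ned, Orion, 30, 2015), (Quin, Zephyr, 2, 2015), (Xia, Echo, 30, 2015), (Xia, Lyra, 2, 2015)}
Projecting to aname, year (2 duplicate(s) eliminated): {(Bo, 2015), (Dee, 2015), (Ivy, 2015), (Ned, 2015), (Quin, 2015), (Xia, 2015)}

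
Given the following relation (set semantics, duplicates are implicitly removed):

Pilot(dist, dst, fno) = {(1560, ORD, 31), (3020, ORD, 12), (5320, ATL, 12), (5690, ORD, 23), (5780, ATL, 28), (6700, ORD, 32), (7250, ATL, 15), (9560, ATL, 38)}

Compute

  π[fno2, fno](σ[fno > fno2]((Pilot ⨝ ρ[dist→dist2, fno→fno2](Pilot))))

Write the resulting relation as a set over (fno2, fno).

ρ[dist→dist2, fno→fno2]: schema becomes (dist2, dst, fno2); tuples unchanged.
Pilot ⋈ ρ[dist→dist2, fno→fno2](Pilot) (natural join on dst): {(1560, ORD, 31, 1560, 31), (1560, ORD, 31, 3020, 12), (1560, ORD, 31, 5690, 23), (1560, ORD, 31, 6700, 32), (3020, ORD, 12, 1560, 31), (3020, ORD, 12, 3020, 12), (3020, ORD, 12, 5690, 23), (3020, ORD, 12, 6700, 32), (5320, ATL, 12, 5320, 12), (5320, ATL, 12, 5780, 28), (5320, ATL, 12, 7250, 15), (5320, ATL, 12, 9560, 38), (5690, ORD, 23, 1560, 31), (5690, ORD, 23, 3020, 12), (5690, ORD, 23, 5690, 23), (5690, ORD, 23, 6700, 32), (5780, ATL, 28, 5320, 12), (5780, ATL, 28, 5780, 28), (5780, ATL, 28, 7250, 15), (5780, ATL, 28, 9560, 38), (6700, ORD, 32, 1560, 31), (6700, ORD, 32, 3020, 12), (6700, ORD, 32, 5690, 23), (6700, ORD, 32, 6700, 32), (7250, ATL, 15, 5320, 12), (7250, ATL, 15, 5780, 28), (7250, ATL, 15, 7250, 15), (7250, ATL, 15, 9560, 38), (9560, ATL, 38, 5320, 12), (9560, ATL, 38, 5780, 28), (9560, ATL, 38, 7250, 15), (9560, ATL, 38, 9560, 38)}
Selection fno > fno2: {(1560, ORD, 31, 3020, 12), (1560, ORD, 31, 5690, 23), (5690, ORD, 23, 3020, 12), (5780, ATL, 28, 5320, 12), (5780, ATL, 28, 7250, 15), (6700, ORD, 32, 1560, 31), (6700, ORD, 32, 3020, 12), (6700, ORD, 32, 5690, 23), (7250, ATL, 15, 5320, 12), (9560, ATL, 38, 5320, 12), (9560, ATL, 38, 5780, 28), (9560, ATL, 38, 7250, 15)}
π[fno2, fno]: project onto (fno2, fno) → {(12, 15), (12, 23), (12, 28), (12, 31), (12, 32), (12, 38), (15, 28), (15, 38), (23, 31), (23, 32), (28, 38), (31, 32)}

{(12, 15), (12, 23), (12, 28), (12, 31), (12, 32), (12, 38), (15, 28), (15, 38), (23, 31), (23, 32), (28, 38), (31, 32)}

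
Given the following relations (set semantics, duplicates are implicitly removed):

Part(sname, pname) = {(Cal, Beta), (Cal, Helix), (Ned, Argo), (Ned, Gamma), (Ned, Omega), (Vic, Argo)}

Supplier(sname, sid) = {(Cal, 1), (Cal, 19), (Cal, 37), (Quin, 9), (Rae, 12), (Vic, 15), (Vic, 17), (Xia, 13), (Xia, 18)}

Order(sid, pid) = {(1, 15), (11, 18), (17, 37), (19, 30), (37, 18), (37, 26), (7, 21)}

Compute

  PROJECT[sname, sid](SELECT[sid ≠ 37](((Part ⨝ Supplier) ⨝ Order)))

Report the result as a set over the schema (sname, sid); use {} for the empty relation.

{(Cal, 1), (Cal, 19), (Vic, 17)}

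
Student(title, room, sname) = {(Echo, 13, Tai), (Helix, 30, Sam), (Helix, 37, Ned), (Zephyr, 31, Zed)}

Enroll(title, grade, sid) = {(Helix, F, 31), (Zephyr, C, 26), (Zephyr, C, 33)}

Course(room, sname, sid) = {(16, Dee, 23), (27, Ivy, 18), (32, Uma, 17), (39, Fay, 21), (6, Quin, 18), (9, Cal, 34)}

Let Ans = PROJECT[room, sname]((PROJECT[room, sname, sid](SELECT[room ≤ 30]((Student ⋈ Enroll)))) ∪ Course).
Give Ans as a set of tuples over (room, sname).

Student ⋈ Enroll (natural join on title): {(Helix, 30, Sam, F, 31), (Helix, 37, Ned, F, 31), (Zephyr, 31, Zed, C, 26), (Zephyr, 31, Zed, C, 33)}
σ[room ≤ 30]: keep tuples satisfying room ≤ 30 → {(Helix, 30, Sam, F, 31)}
Projecting to room, sname, sid: {(30, Sam, 31)}
Union: {(30, Sam, 31)} with {(16, Dee, 23), (27, Ivy, 18), (32, Uma, 17), (39, Fay, 21), (6, Quin, 18), (9, Cal, 34)} → {(16, Dee, 23), (27, Ivy, 18), (30, Sam, 31), (32, Uma, 17), (39, Fay, 21), (6, Quin, 18), (9, Cal, 34)}
Projecting to room, sname: {(16, Dee), (27, Ivy), (30, Sam), (32, Uma), (39, Fay), (6, Quin), (9, Cal)}

{(16, Dee), (27, Ivy), (30, Sam), (32, Uma), (39, Fay), (6, Quin), (9, Cal)}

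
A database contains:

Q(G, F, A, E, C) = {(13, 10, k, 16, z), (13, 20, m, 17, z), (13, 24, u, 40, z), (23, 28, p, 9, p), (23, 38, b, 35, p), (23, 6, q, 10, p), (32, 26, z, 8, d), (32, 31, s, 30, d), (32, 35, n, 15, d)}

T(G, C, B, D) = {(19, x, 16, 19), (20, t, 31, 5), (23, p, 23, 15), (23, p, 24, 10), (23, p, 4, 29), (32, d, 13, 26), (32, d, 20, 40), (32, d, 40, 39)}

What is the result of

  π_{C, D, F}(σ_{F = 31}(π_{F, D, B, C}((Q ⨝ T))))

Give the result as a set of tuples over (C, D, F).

Natural join on G, C: {(23, 28, p, 9, p, 23, 15), (23, 28, p, 9, p, 24, 10), (23, 28, p, 9, p, 4, 29), (23, 38, b, 35, p, 23, 15), (23, 38, b, 35, p, 24, 10), (23, 38, b, 35, p, 4, 29), (23, 6, q, 10, p, 23, 15), (23, 6, q, 10, p, 24, 10), (23, 6, q, 10, p, 4, 29), (32, 26, z, 8, d, 13, 26), (32, 26, z, 8, d, 20, 40), (32, 26, z, 8, d, 40, 39), (32, 31, s, 30, d, 13, 26), (32, 31, s, 30, d, 20, 40), (32, 31, s, 30, d, 40, 39), (32, 35, n, 15, d, 13, 26), (32, 35, n, 15, d, 20, 40), (32, 35, n, 15, d, 40, 39)}
π_{F, D, B, C} gives {(26, 26, 13, d), (26, 39, 40, d), (26, 40, 20, d), (28, 10, 24, p), (28, 15, 23, p), (28, 29, 4, p), (31, 26, 13, d), (31, 39, 40, d), (31, 40, 20, d), (35, 26, 13, d), (35, 39, 40, d), (35, 40, 20, d), (38, 10, 24, p), (38, 15, 23, p), (38, 29, 4, p), (6, 10, 24, p), (6, 15, 23, p), (6, 29, 4, p)}.
σ[F = 31]: keep tuples satisfying F = 31 → {(31, 26, 13, d), (31, 39, 40, d), (31, 40, 20, d)}
π_{C, D, F} gives {(d, 26, 31), (d, 39, 31), (d, 40, 31)}.

{(d, 26, 31), (d, 39, 31), (d, 40, 31)}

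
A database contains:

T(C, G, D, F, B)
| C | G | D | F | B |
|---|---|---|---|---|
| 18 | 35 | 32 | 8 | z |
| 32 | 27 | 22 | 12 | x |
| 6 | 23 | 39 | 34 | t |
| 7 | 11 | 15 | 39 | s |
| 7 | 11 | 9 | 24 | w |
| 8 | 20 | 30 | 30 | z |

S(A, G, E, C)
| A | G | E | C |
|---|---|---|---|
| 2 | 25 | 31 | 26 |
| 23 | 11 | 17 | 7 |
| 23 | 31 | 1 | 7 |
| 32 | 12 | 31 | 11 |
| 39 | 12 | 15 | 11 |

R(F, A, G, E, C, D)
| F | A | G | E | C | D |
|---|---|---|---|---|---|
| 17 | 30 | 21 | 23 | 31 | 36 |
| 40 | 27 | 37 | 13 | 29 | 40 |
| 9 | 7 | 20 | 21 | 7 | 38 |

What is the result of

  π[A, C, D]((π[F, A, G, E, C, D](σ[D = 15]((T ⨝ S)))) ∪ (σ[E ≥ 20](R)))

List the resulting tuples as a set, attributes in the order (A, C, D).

T ⋈ S (natural join on C, G): {(7, 11, 15, 39, s, 23, 17), (7, 11, 9, 24, w, 23, 17)}
σ[D = 15]: keep tuples satisfying D = 15 → {(7, 11, 15, 39, s, 23, 17)}
Projecting to F, A, G, E, C, D: {(39, 23, 11, 17, 7, 15)}
σ[E ≥ 20]: keep tuples satisfying E ≥ 20 → {(17, 30, 21, 23, 31, 36), (9, 7, 20, 21, 7, 38)}
Taking the union: {(17, 30, 21, 23, 31, 36), (39, 23, 11, 17, 7, 15), (9, 7, 20, 21, 7, 38)}
Projecting to A, C, D: {(23, 7, 15), (30, 31, 36), (7, 7, 38)}

{(23, 7, 15), (30, 31, 36), (7, 7, 38)}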